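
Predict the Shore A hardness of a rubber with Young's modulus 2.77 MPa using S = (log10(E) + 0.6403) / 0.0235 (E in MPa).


log10(E) = 0.0235*S - 0.6403  =>  S = (log10(E) + 0.6403) / 0.0235
log10(2.77) = 0.442480
S = (0.442480 + 0.6403) / 0.0235 = 1.082780 / 0.0235
S = 46.1

Shore A = 46.1


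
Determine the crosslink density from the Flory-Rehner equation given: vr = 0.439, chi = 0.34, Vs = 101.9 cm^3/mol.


ln(1 - vr) = ln(1 - 0.439) = -0.5780
Numerator = -((-0.5780) + 0.439 + 0.34 * 0.439^2) = 0.0735
Denominator = 101.9 * (0.439^(1/3) - 0.439/2) = 55.0784
nu = 0.0735 / 55.0784 = 0.0013 mol/cm^3

0.0013 mol/cm^3


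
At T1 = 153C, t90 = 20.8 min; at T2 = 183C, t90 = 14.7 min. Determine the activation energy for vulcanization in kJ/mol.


T1 = 426.15 K, T2 = 456.15 K
1/T1 - 1/T2 = 1.5433e-04
ln(t1/t2) = ln(20.8/14.7) = 0.3471
Ea = 8.314 * 0.3471 / 1.5433e-04 = 18699.0879 J/mol
Ea = 18.7 kJ/mol

18.7 kJ/mol


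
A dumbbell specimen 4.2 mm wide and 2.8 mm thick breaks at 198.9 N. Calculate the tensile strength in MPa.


Area = width * thickness = 4.2 * 2.8 = 11.76 mm^2
TS = force / area = 198.9 / 11.76 = 16.91 MPa

16.91 MPa


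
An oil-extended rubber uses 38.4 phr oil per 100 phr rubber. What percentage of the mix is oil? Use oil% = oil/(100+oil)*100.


Oil % = oil / (100 + oil) * 100
= 38.4 / (100 + 38.4) * 100
= 38.4 / 138.4 * 100
= 27.75%

27.75%


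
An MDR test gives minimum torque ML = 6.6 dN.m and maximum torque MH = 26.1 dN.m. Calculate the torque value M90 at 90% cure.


M90 = ML + 0.9 * (MH - ML)
M90 = 6.6 + 0.9 * (26.1 - 6.6)
M90 = 6.6 + 0.9 * 19.5
M90 = 24.15 dN.m

24.15 dN.m


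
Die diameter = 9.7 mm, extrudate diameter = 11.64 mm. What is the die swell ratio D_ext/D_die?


Die swell ratio = D_extrudate / D_die
= 11.64 / 9.7
= 1.2

Die swell = 1.2


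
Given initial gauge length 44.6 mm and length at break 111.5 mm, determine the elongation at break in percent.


Elongation = (Lf - L0) / L0 * 100
= (111.5 - 44.6) / 44.6 * 100
= 66.9 / 44.6 * 100
= 150.0%

150.0%


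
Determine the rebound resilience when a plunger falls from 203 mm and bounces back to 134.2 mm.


Resilience = h_rebound / h_drop * 100
= 134.2 / 203 * 100
= 66.1%

66.1%


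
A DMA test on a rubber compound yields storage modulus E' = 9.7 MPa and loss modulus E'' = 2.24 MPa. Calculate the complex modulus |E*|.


|E*| = sqrt(E'^2 + E''^2)
= sqrt(9.7^2 + 2.24^2)
= sqrt(94.0900 + 5.0176)
= 9.955 MPa

9.955 MPa


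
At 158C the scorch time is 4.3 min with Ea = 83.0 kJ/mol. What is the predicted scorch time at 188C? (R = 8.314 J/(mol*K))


Convert temperatures: T1 = 158 + 273.15 = 431.15 K, T2 = 188 + 273.15 = 461.15 K
ts2_new = 4.3 * exp(83000 / 8.314 * (1/461.15 - 1/431.15))
1/T2 - 1/T1 = -1.5089e-04
ts2_new = 0.95 min

0.95 min


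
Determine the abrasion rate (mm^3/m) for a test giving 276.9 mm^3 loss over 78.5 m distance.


Rate = volume_loss / distance
= 276.9 / 78.5
= 3.527 mm^3/m

3.527 mm^3/m


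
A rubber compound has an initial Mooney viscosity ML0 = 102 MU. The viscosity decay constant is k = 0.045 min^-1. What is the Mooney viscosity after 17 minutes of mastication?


ML = ML0 * exp(-k * t)
ML = 102 * exp(-0.045 * 17)
ML = 102 * 0.4653
ML = 47.46 MU

47.46 MU


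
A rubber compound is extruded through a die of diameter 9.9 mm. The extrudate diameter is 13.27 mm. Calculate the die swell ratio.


Die swell ratio = D_extrudate / D_die
= 13.27 / 9.9
= 1.34

Die swell = 1.34


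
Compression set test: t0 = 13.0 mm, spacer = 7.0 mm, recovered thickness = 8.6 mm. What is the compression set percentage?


CS = (t0 - recovered) / (t0 - ts) * 100
= (13.0 - 8.6) / (13.0 - 7.0) * 100
= 4.4 / 6.0 * 100
= 73.3%

73.3%


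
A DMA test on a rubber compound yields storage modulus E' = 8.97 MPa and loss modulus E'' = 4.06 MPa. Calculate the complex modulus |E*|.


|E*| = sqrt(E'^2 + E''^2)
= sqrt(8.97^2 + 4.06^2)
= sqrt(80.4609 + 16.4836)
= 9.846 MPa

9.846 MPa


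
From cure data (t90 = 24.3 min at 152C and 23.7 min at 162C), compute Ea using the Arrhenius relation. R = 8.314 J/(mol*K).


T1 = 425.15 K, T2 = 435.15 K
1/T1 - 1/T2 = 5.4053e-05
ln(t1/t2) = ln(24.3/23.7) = 0.0250
Ea = 8.314 * 0.0250 / 5.4053e-05 = 3845.5089 J/mol
Ea = 3.85 kJ/mol

3.85 kJ/mol


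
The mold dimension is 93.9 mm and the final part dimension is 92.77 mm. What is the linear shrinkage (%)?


Shrinkage = (mold - part) / mold * 100
= (93.9 - 92.77) / 93.9 * 100
= 1.13 / 93.9 * 100
= 1.2%

1.2%


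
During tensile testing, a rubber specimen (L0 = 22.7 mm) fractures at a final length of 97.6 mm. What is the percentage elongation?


Elongation = (Lf - L0) / L0 * 100
= (97.6 - 22.7) / 22.7 * 100
= 74.9 / 22.7 * 100
= 330.0%

330.0%


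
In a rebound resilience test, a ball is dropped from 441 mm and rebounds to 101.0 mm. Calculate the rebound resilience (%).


Resilience = h_rebound / h_drop * 100
= 101.0 / 441 * 100
= 22.9%

22.9%


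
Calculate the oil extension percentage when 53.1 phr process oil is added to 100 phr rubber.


Oil % = oil / (100 + oil) * 100
= 53.1 / (100 + 53.1) * 100
= 53.1 / 153.1 * 100
= 34.68%

34.68%


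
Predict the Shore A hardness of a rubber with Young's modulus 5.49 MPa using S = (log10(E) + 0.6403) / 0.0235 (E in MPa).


log10(E) = 0.0235*S - 0.6403  =>  S = (log10(E) + 0.6403) / 0.0235
log10(5.49) = 0.739572
S = (0.739572 + 0.6403) / 0.0235 = 1.379872 / 0.0235
S = 58.7

Shore A = 58.7


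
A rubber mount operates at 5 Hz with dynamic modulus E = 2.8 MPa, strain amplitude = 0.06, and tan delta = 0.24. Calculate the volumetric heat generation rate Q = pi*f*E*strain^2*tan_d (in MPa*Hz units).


Q = pi * f * E * strain^2 * tan_d
= pi * 5 * 2.8 * 0.06^2 * 0.24
= pi * 5 * 2.8 * 0.0036 * 0.24
= 0.0380

Q = 0.0380


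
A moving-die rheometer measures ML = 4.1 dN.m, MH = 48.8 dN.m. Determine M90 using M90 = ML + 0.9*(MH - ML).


M90 = ML + 0.9 * (MH - ML)
M90 = 4.1 + 0.9 * (48.8 - 4.1)
M90 = 4.1 + 0.9 * 44.7
M90 = 44.33 dN.m

44.33 dN.m


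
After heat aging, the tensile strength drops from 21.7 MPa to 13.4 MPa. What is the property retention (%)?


Retention = aged / original * 100
= 13.4 / 21.7 * 100
= 61.8%

61.8%


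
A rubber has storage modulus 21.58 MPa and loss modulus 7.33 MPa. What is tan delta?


tan delta = E'' / E'
= 7.33 / 21.58
= 0.3397

tan delta = 0.3397


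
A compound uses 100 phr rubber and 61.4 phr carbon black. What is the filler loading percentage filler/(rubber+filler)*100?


Filler % = filler / (rubber + filler) * 100
= 61.4 / (100 + 61.4) * 100
= 61.4 / 161.4 * 100
= 38.04%

38.04%


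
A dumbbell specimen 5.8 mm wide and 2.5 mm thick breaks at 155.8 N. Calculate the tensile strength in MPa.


Area = width * thickness = 5.8 * 2.5 = 14.5 mm^2
TS = force / area = 155.8 / 14.5 = 10.74 MPa

10.74 MPa


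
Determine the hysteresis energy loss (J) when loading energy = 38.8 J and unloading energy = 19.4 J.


Hysteresis loss = loading - unloading
= 38.8 - 19.4
= 19.4 J

19.4 J


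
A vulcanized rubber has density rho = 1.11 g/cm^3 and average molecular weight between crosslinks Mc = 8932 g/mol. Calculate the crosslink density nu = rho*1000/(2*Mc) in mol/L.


nu = rho * 1000 / (2 * Mc)
nu = 1.11 * 1000 / (2 * 8932)
nu = 1110.0 / 17864
nu = 0.0621 mol/L

0.0621 mol/L


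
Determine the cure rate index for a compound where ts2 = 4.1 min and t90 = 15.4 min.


CRI = 100 / (t90 - ts2)
= 100 / (15.4 - 4.1)
= 100 / 11.3
= 8.85 min^-1

8.85 min^-1


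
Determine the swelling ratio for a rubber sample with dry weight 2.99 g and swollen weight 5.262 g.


Q = W_swollen / W_dry
Q = 5.262 / 2.99
Q = 1.76

Q = 1.76


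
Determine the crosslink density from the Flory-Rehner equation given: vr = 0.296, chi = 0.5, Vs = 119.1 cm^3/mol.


ln(1 - vr) = ln(1 - 0.296) = -0.3510
Numerator = -((-0.3510) + 0.296 + 0.5 * 0.296^2) = 0.0112
Denominator = 119.1 * (0.296^(1/3) - 0.296/2) = 61.7467
nu = 0.0112 / 61.7467 = 1.8088e-04 mol/cm^3

1.8088e-04 mol/cm^3


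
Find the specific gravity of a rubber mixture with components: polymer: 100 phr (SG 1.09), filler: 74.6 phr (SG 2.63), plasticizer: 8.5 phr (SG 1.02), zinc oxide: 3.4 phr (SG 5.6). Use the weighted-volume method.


Sum of weights = 186.5
Volume contributions:
  polymer: 100/1.09 = 91.7431
  filler: 74.6/2.63 = 28.3650
  plasticizer: 8.5/1.02 = 8.3333
  zinc oxide: 3.4/5.6 = 0.6071
Sum of volumes = 129.0486
SG = 186.5 / 129.0486 = 1.445

SG = 1.445


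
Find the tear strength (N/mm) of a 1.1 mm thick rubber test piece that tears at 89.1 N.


Tear strength = force / thickness
= 89.1 / 1.1
= 81.0 N/mm

81.0 N/mm


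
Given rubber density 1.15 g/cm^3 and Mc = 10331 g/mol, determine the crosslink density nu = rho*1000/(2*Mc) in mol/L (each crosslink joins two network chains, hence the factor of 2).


nu = rho * 1000 / (2 * Mc)
nu = 1.15 * 1000 / (2 * 10331)
nu = 1150.0 / 20662
nu = 0.0557 mol/L

0.0557 mol/L


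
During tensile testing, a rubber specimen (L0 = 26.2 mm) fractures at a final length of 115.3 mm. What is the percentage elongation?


Elongation = (Lf - L0) / L0 * 100
= (115.3 - 26.2) / 26.2 * 100
= 89.1 / 26.2 * 100
= 340.1%

340.1%


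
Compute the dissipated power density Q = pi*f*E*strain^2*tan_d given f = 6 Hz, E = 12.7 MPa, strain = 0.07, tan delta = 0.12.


Q = pi * f * E * strain^2 * tan_d
= pi * 6 * 12.7 * 0.07^2 * 0.12
= pi * 6 * 12.7 * 0.0049 * 0.12
= 0.1408

Q = 0.1408


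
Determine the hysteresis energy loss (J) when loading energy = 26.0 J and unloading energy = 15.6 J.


Hysteresis loss = loading - unloading
= 26.0 - 15.6
= 10.4 J

10.4 J


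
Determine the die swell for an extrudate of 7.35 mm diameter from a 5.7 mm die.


Die swell ratio = D_extrudate / D_die
= 7.35 / 5.7
= 1.289

Die swell = 1.289


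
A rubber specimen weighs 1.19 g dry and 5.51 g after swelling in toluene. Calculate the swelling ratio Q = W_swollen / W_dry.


Q = W_swollen / W_dry
Q = 5.51 / 1.19
Q = 4.63

Q = 4.63


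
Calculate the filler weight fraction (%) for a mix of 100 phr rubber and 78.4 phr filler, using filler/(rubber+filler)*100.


Filler % = filler / (rubber + filler) * 100
= 78.4 / (100 + 78.4) * 100
= 78.4 / 178.4 * 100
= 43.95%

43.95%


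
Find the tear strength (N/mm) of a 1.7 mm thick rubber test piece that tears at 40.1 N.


Tear strength = force / thickness
= 40.1 / 1.7
= 23.59 N/mm

23.59 N/mm


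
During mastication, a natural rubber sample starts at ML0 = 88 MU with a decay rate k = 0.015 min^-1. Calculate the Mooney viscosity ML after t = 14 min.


ML = ML0 * exp(-k * t)
ML = 88 * exp(-0.015 * 14)
ML = 88 * 0.8106
ML = 71.33 MU

71.33 MU


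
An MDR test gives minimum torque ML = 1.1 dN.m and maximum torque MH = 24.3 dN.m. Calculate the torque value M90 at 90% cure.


M90 = ML + 0.9 * (MH - ML)
M90 = 1.1 + 0.9 * (24.3 - 1.1)
M90 = 1.1 + 0.9 * 23.2
M90 = 21.98 dN.m

21.98 dN.m


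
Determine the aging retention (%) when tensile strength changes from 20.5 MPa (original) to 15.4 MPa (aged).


Retention = aged / original * 100
= 15.4 / 20.5 * 100
= 75.1%

75.1%


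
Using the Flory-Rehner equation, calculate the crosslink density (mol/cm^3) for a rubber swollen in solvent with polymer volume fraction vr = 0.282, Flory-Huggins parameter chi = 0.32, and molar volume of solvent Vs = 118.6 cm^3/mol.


ln(1 - vr) = ln(1 - 0.282) = -0.3313
Numerator = -((-0.3313) + 0.282 + 0.32 * 0.282^2) = 0.0238
Denominator = 118.6 * (0.282^(1/3) - 0.282/2) = 61.0514
nu = 0.0238 / 61.0514 = 3.9046e-04 mol/cm^3

3.9046e-04 mol/cm^3


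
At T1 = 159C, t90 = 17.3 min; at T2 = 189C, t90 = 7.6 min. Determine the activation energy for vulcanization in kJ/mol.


T1 = 432.15 K, T2 = 462.15 K
1/T1 - 1/T2 = 1.5021e-04
ln(t1/t2) = ln(17.3/7.6) = 0.8226
Ea = 8.314 * 0.8226 / 1.5021e-04 = 45527.4059 J/mol
Ea = 45.53 kJ/mol

45.53 kJ/mol


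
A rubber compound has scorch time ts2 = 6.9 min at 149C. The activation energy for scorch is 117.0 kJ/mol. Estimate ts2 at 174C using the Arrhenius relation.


Convert temperatures: T1 = 149 + 273.15 = 422.15 K, T2 = 174 + 273.15 = 447.15 K
ts2_new = 6.9 * exp(117000 / 8.314 * (1/447.15 - 1/422.15))
1/T2 - 1/T1 = -1.3244e-04
ts2_new = 1.07 min

1.07 min


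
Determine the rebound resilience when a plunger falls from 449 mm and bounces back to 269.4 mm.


Resilience = h_rebound / h_drop * 100
= 269.4 / 449 * 100
= 60.0%

60.0%


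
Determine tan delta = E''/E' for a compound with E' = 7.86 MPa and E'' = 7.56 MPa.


tan delta = E'' / E'
= 7.56 / 7.86
= 0.9618

tan delta = 0.9618


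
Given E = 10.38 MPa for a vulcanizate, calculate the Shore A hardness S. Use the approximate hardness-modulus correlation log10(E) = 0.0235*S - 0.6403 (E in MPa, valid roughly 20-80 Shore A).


log10(E) = 0.0235*S - 0.6403  =>  S = (log10(E) + 0.6403) / 0.0235
log10(10.38) = 1.016197
S = (1.016197 + 0.6403) / 0.0235 = 1.656497 / 0.0235
S = 70.5

Shore A = 70.5


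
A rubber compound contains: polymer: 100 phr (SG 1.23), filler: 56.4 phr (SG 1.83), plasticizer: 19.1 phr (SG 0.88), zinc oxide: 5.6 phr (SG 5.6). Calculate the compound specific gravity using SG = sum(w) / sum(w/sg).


Sum of weights = 181.1
Volume contributions:
  polymer: 100/1.23 = 81.3008
  filler: 56.4/1.83 = 30.8197
  plasticizer: 19.1/0.88 = 21.7045
  zinc oxide: 5.6/5.6 = 1.0000
Sum of volumes = 134.8250
SG = 181.1 / 134.8250 = 1.343

SG = 1.343


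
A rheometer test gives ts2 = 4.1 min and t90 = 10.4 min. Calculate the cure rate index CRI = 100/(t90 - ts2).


CRI = 100 / (t90 - ts2)
= 100 / (10.4 - 4.1)
= 100 / 6.3
= 15.87 min^-1

15.87 min^-1


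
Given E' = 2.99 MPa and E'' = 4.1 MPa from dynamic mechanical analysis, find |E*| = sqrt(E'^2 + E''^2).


|E*| = sqrt(E'^2 + E''^2)
= sqrt(2.99^2 + 4.1^2)
= sqrt(8.9401 + 16.8100)
= 5.074 MPa

5.074 MPa


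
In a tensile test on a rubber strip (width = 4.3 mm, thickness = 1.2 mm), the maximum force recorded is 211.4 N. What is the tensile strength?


Area = width * thickness = 4.3 * 1.2 = 5.16 mm^2
TS = force / area = 211.4 / 5.16 = 40.97 MPa

40.97 MPa


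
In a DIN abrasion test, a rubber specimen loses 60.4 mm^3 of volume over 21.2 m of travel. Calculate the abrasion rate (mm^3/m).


Rate = volume_loss / distance
= 60.4 / 21.2
= 2.849 mm^3/m

2.849 mm^3/m


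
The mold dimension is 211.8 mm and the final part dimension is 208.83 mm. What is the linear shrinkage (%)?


Shrinkage = (mold - part) / mold * 100
= (211.8 - 208.83) / 211.8 * 100
= 2.97 / 211.8 * 100
= 1.4%

1.4%


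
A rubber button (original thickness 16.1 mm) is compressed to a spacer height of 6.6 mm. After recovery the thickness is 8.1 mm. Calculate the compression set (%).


CS = (t0 - recovered) / (t0 - ts) * 100
= (16.1 - 8.1) / (16.1 - 6.6) * 100
= 8.0 / 9.5 * 100
= 84.2%

84.2%


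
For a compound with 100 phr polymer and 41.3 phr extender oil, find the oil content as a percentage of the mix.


Oil % = oil / (100 + oil) * 100
= 41.3 / (100 + 41.3) * 100
= 41.3 / 141.3 * 100
= 29.23%

29.23%


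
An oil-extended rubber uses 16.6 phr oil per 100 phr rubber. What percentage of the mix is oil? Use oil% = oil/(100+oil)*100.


Oil % = oil / (100 + oil) * 100
= 16.6 / (100 + 16.6) * 100
= 16.6 / 116.6 * 100
= 14.24%

14.24%


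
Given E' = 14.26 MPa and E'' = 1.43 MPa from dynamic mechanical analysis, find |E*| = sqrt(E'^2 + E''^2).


|E*| = sqrt(E'^2 + E''^2)
= sqrt(14.26^2 + 1.43^2)
= sqrt(203.3476 + 2.0449)
= 14.332 MPa

14.332 MPa


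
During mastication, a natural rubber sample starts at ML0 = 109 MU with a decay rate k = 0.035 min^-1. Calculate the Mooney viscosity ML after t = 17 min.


ML = ML0 * exp(-k * t)
ML = 109 * exp(-0.035 * 17)
ML = 109 * 0.5516
ML = 60.12 MU

60.12 MU


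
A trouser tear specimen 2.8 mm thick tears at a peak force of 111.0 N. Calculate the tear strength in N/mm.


Tear strength = force / thickness
= 111.0 / 2.8
= 39.64 N/mm

39.64 N/mm


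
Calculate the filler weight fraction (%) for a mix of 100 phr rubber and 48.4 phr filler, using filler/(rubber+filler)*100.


Filler % = filler / (rubber + filler) * 100
= 48.4 / (100 + 48.4) * 100
= 48.4 / 148.4 * 100
= 32.61%

32.61%


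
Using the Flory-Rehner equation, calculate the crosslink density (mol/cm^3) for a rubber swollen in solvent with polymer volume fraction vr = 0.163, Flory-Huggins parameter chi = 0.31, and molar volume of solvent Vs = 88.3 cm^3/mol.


ln(1 - vr) = ln(1 - 0.163) = -0.1779
Numerator = -((-0.1779) + 0.163 + 0.31 * 0.163^2) = 0.0067
Denominator = 88.3 * (0.163^(1/3) - 0.163/2) = 41.0379
nu = 0.0067 / 41.0379 = 1.6314e-04 mol/cm^3

1.6314e-04 mol/cm^3


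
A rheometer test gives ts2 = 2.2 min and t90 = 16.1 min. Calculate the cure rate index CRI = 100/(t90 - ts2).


CRI = 100 / (t90 - ts2)
= 100 / (16.1 - 2.2)
= 100 / 13.9
= 7.19 min^-1

7.19 min^-1


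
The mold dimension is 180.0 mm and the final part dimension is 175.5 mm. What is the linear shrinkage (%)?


Shrinkage = (mold - part) / mold * 100
= (180.0 - 175.5) / 180.0 * 100
= 4.5 / 180.0 * 100
= 2.5%

2.5%


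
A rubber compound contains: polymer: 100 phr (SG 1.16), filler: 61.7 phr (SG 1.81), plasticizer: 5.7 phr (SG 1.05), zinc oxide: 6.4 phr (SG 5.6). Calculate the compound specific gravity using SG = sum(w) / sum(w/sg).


Sum of weights = 173.8
Volume contributions:
  polymer: 100/1.16 = 86.2069
  filler: 61.7/1.81 = 34.0884
  plasticizer: 5.7/1.05 = 5.4286
  zinc oxide: 6.4/5.6 = 1.1429
Sum of volumes = 126.8667
SG = 173.8 / 126.8667 = 1.37

SG = 1.37


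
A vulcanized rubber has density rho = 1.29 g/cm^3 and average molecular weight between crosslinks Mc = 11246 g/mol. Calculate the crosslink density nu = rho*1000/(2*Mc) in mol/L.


nu = rho * 1000 / (2 * Mc)
nu = 1.29 * 1000 / (2 * 11246)
nu = 1290.0 / 22492
nu = 0.0574 mol/L

0.0574 mol/L


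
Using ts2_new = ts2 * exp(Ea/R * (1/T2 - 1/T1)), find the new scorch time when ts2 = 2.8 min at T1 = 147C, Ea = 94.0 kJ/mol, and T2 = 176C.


Convert temperatures: T1 = 147 + 273.15 = 420.15 K, T2 = 176 + 273.15 = 449.15 K
ts2_new = 2.8 * exp(94000 / 8.314 * (1/449.15 - 1/420.15))
1/T2 - 1/T1 = -1.5367e-04
ts2_new = 0.49 min

0.49 min


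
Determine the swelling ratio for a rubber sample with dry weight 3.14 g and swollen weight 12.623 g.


Q = W_swollen / W_dry
Q = 12.623 / 3.14
Q = 4.02

Q = 4.02


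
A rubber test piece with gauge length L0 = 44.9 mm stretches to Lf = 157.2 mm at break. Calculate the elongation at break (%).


Elongation = (Lf - L0) / L0 * 100
= (157.2 - 44.9) / 44.9 * 100
= 112.3 / 44.9 * 100
= 250.1%

250.1%


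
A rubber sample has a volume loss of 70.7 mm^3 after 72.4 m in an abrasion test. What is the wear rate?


Rate = volume_loss / distance
= 70.7 / 72.4
= 0.977 mm^3/m

0.977 mm^3/m


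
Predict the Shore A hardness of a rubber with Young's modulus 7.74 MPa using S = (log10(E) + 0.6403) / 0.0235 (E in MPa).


log10(E) = 0.0235*S - 0.6403  =>  S = (log10(E) + 0.6403) / 0.0235
log10(7.74) = 0.888741
S = (0.888741 + 0.6403) / 0.0235 = 1.529041 / 0.0235
S = 65.1

Shore A = 65.1


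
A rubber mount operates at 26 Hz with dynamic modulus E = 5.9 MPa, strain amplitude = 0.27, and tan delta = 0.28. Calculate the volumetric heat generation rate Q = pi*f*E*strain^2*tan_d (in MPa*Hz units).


Q = pi * f * E * strain^2 * tan_d
= pi * 26 * 5.9 * 0.27^2 * 0.28
= pi * 26 * 5.9 * 0.0729 * 0.28
= 9.8370

Q = 9.8370


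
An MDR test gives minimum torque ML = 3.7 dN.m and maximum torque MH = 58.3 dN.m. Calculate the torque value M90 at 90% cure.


M90 = ML + 0.9 * (MH - ML)
M90 = 3.7 + 0.9 * (58.3 - 3.7)
M90 = 3.7 + 0.9 * 54.6
M90 = 52.84 dN.m

52.84 dN.m


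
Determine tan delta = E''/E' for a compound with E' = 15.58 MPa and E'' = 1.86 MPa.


tan delta = E'' / E'
= 1.86 / 15.58
= 0.1194

tan delta = 0.1194


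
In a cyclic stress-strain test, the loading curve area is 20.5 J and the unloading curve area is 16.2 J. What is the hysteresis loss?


Hysteresis loss = loading - unloading
= 20.5 - 16.2
= 4.3 J

4.3 J


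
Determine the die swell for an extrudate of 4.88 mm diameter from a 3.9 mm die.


Die swell ratio = D_extrudate / D_die
= 4.88 / 3.9
= 1.251

Die swell = 1.251


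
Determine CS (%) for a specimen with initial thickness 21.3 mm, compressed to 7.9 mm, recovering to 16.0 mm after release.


CS = (t0 - recovered) / (t0 - ts) * 100
= (21.3 - 16.0) / (21.3 - 7.9) * 100
= 5.3 / 13.4 * 100
= 39.6%

39.6%


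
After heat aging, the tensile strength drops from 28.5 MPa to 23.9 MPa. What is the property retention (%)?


Retention = aged / original * 100
= 23.9 / 28.5 * 100
= 83.9%

83.9%


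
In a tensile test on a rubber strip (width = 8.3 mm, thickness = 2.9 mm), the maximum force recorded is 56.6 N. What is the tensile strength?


Area = width * thickness = 8.3 * 2.9 = 24.07 mm^2
TS = force / area = 56.6 / 24.07 = 2.35 MPa

2.35 MPa


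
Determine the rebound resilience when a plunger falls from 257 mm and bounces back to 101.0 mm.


Resilience = h_rebound / h_drop * 100
= 101.0 / 257 * 100
= 39.3%

39.3%


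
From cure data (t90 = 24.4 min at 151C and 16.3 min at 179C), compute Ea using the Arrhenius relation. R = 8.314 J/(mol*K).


T1 = 424.15 K, T2 = 452.15 K
1/T1 - 1/T2 = 1.4600e-04
ln(t1/t2) = ln(24.4/16.3) = 0.4034
Ea = 8.314 * 0.4034 / 1.4600e-04 = 22972.5547 J/mol
Ea = 22.97 kJ/mol

22.97 kJ/mol


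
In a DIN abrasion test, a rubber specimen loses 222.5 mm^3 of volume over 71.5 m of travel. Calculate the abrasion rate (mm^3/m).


Rate = volume_loss / distance
= 222.5 / 71.5
= 3.112 mm^3/m

3.112 mm^3/m


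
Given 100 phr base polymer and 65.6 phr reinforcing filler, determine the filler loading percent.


Filler % = filler / (rubber + filler) * 100
= 65.6 / (100 + 65.6) * 100
= 65.6 / 165.6 * 100
= 39.61%

39.61%


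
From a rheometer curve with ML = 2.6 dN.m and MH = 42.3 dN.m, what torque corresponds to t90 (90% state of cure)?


M90 = ML + 0.9 * (MH - ML)
M90 = 2.6 + 0.9 * (42.3 - 2.6)
M90 = 2.6 + 0.9 * 39.7
M90 = 38.33 dN.m

38.33 dN.m


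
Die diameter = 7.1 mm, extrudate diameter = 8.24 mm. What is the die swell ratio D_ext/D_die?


Die swell ratio = D_extrudate / D_die
= 8.24 / 7.1
= 1.161

Die swell = 1.161


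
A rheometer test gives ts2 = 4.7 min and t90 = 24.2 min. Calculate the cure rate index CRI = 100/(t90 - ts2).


CRI = 100 / (t90 - ts2)
= 100 / (24.2 - 4.7)
= 100 / 19.5
= 5.13 min^-1

5.13 min^-1


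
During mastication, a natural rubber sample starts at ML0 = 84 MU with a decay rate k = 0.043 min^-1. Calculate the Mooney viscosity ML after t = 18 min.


ML = ML0 * exp(-k * t)
ML = 84 * exp(-0.043 * 18)
ML = 84 * 0.4612
ML = 38.74 MU

38.74 MU


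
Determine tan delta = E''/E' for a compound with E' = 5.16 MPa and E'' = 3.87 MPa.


tan delta = E'' / E'
= 3.87 / 5.16
= 0.75

tan delta = 0.75


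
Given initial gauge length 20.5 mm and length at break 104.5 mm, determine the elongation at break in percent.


Elongation = (Lf - L0) / L0 * 100
= (104.5 - 20.5) / 20.5 * 100
= 84.0 / 20.5 * 100
= 409.8%

409.8%


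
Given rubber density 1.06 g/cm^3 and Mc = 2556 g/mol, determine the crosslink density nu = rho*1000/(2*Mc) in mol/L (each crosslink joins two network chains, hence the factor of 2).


nu = rho * 1000 / (2 * Mc)
nu = 1.06 * 1000 / (2 * 2556)
nu = 1060.0 / 5112
nu = 0.2074 mol/L

0.2074 mol/L


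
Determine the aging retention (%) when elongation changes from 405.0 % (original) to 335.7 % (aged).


Retention = aged / original * 100
= 335.7 / 405.0 * 100
= 82.9%

82.9%


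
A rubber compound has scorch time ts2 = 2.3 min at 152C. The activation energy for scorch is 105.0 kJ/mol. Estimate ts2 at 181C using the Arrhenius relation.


Convert temperatures: T1 = 152 + 273.15 = 425.15 K, T2 = 181 + 273.15 = 454.15 K
ts2_new = 2.3 * exp(105000 / 8.314 * (1/454.15 - 1/425.15))
1/T2 - 1/T1 = -1.5020e-04
ts2_new = 0.35 min

0.35 min


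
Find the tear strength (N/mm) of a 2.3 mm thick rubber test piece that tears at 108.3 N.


Tear strength = force / thickness
= 108.3 / 2.3
= 47.09 N/mm

47.09 N/mm


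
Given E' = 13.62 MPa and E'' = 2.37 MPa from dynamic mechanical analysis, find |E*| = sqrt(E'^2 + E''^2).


|E*| = sqrt(E'^2 + E''^2)
= sqrt(13.62^2 + 2.37^2)
= sqrt(185.5044 + 5.6169)
= 13.825 MPa

13.825 MPa


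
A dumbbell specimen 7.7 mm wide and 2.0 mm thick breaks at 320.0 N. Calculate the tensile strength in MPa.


Area = width * thickness = 7.7 * 2.0 = 15.4 mm^2
TS = force / area = 320.0 / 15.4 = 20.78 MPa

20.78 MPa


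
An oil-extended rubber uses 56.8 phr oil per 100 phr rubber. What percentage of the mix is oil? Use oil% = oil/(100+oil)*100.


Oil % = oil / (100 + oil) * 100
= 56.8 / (100 + 56.8) * 100
= 56.8 / 156.8 * 100
= 36.22%

36.22%


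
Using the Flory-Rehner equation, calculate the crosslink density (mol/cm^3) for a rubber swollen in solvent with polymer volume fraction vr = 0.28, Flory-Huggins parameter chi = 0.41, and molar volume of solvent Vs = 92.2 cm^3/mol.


ln(1 - vr) = ln(1 - 0.28) = -0.3285
Numerator = -((-0.3285) + 0.28 + 0.41 * 0.28^2) = 0.0164
Denominator = 92.2 * (0.28^(1/3) - 0.28/2) = 47.4105
nu = 0.0164 / 47.4105 = 3.4507e-04 mol/cm^3

3.4507e-04 mol/cm^3


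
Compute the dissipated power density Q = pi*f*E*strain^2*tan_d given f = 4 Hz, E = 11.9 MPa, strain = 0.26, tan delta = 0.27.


Q = pi * f * E * strain^2 * tan_d
= pi * 4 * 11.9 * 0.26^2 * 0.27
= pi * 4 * 11.9 * 0.0676 * 0.27
= 2.7294

Q = 2.7294


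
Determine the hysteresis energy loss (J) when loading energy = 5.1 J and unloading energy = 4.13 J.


Hysteresis loss = loading - unloading
= 5.1 - 4.13
= 0.97 J

0.97 J


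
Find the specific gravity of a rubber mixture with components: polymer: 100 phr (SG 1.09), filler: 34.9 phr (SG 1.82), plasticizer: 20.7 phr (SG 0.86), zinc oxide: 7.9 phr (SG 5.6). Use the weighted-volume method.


Sum of weights = 163.5
Volume contributions:
  polymer: 100/1.09 = 91.7431
  filler: 34.9/1.82 = 19.1758
  plasticizer: 20.7/0.86 = 24.0698
  zinc oxide: 7.9/5.6 = 1.4107
Sum of volumes = 136.3994
SG = 163.5 / 136.3994 = 1.199

SG = 1.199


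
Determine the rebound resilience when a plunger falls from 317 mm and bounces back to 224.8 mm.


Resilience = h_rebound / h_drop * 100
= 224.8 / 317 * 100
= 70.9%

70.9%


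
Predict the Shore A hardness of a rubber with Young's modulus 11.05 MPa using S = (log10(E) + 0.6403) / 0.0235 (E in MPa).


log10(E) = 0.0235*S - 0.6403  =>  S = (log10(E) + 0.6403) / 0.0235
log10(11.05) = 1.043362
S = (1.043362 + 0.6403) / 0.0235 = 1.683662 / 0.0235
S = 71.6

Shore A = 71.6


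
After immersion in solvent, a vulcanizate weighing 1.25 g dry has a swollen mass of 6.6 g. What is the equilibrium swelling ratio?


Q = W_swollen / W_dry
Q = 6.6 / 1.25
Q = 5.28

Q = 5.28


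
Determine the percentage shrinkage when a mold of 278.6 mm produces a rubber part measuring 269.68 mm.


Shrinkage = (mold - part) / mold * 100
= (278.6 - 269.68) / 278.6 * 100
= 8.92 / 278.6 * 100
= 3.2%

3.2%


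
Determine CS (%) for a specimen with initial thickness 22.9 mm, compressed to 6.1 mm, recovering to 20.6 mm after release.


CS = (t0 - recovered) / (t0 - ts) * 100
= (22.9 - 20.6) / (22.9 - 6.1) * 100
= 2.3 / 16.8 * 100
= 13.7%

13.7%


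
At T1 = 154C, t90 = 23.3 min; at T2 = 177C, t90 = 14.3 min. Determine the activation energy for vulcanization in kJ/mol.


T1 = 427.15 K, T2 = 450.15 K
1/T1 - 1/T2 = 1.1962e-04
ln(t1/t2) = ln(23.3/14.3) = 0.4882
Ea = 8.314 * 0.4882 / 1.1962e-04 = 33932.2087 J/mol
Ea = 33.93 kJ/mol

33.93 kJ/mol


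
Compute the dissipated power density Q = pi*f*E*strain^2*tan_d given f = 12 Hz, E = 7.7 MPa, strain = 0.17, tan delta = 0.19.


Q = pi * f * E * strain^2 * tan_d
= pi * 12 * 7.7 * 0.17^2 * 0.19
= pi * 12 * 7.7 * 0.0289 * 0.19
= 1.5939

Q = 1.5939


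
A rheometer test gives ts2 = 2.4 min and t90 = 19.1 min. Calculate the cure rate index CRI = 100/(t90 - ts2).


CRI = 100 / (t90 - ts2)
= 100 / (19.1 - 2.4)
= 100 / 16.7
= 5.99 min^-1

5.99 min^-1


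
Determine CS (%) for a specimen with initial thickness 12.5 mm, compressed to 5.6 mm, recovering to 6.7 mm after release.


CS = (t0 - recovered) / (t0 - ts) * 100
= (12.5 - 6.7) / (12.5 - 5.6) * 100
= 5.8 / 6.9 * 100
= 84.1%

84.1%


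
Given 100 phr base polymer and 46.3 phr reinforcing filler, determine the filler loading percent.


Filler % = filler / (rubber + filler) * 100
= 46.3 / (100 + 46.3) * 100
= 46.3 / 146.3 * 100
= 31.65%

31.65%


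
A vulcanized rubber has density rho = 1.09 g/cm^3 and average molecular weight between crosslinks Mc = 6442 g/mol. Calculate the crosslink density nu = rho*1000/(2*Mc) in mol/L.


nu = rho * 1000 / (2 * Mc)
nu = 1.09 * 1000 / (2 * 6442)
nu = 1090.0 / 12884
nu = 0.0846 mol/L

0.0846 mol/L


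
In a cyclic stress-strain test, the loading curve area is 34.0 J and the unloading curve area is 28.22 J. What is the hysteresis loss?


Hysteresis loss = loading - unloading
= 34.0 - 28.22
= 5.78 J

5.78 J


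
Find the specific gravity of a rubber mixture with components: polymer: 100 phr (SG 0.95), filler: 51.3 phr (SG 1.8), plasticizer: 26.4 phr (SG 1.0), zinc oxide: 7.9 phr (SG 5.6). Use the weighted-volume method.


Sum of weights = 185.6
Volume contributions:
  polymer: 100/0.95 = 105.2632
  filler: 51.3/1.8 = 28.5000
  plasticizer: 26.4/1.0 = 26.4000
  zinc oxide: 7.9/5.6 = 1.4107
Sum of volumes = 161.5739
SG = 185.6 / 161.5739 = 1.149

SG = 1.149


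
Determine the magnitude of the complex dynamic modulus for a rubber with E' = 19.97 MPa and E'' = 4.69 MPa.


|E*| = sqrt(E'^2 + E''^2)
= sqrt(19.97^2 + 4.69^2)
= sqrt(398.8009 + 21.9961)
= 20.513 MPa

20.513 MPa


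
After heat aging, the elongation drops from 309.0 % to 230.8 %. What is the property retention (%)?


Retention = aged / original * 100
= 230.8 / 309.0 * 100
= 74.7%

74.7%


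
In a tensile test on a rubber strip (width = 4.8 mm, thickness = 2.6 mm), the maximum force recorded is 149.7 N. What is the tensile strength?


Area = width * thickness = 4.8 * 2.6 = 12.48 mm^2
TS = force / area = 149.7 / 12.48 = 12.0 MPa

12.0 MPa


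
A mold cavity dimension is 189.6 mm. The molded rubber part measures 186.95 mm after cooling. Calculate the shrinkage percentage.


Shrinkage = (mold - part) / mold * 100
= (189.6 - 186.95) / 189.6 * 100
= 2.65 / 189.6 * 100
= 1.4%

1.4%


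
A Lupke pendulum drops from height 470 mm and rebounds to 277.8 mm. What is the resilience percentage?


Resilience = h_rebound / h_drop * 100
= 277.8 / 470 * 100
= 59.1%

59.1%


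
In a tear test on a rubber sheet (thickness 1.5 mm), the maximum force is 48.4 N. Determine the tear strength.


Tear strength = force / thickness
= 48.4 / 1.5
= 32.27 N/mm

32.27 N/mm


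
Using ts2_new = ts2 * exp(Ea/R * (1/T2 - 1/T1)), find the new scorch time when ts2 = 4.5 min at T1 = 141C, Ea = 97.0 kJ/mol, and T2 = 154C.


Convert temperatures: T1 = 141 + 273.15 = 414.15 K, T2 = 154 + 273.15 = 427.15 K
ts2_new = 4.5 * exp(97000 / 8.314 * (1/427.15 - 1/414.15))
1/T2 - 1/T1 = -7.3486e-05
ts2_new = 1.91 min

1.91 min


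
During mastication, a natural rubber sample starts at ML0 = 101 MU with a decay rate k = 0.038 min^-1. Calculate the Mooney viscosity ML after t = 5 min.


ML = ML0 * exp(-k * t)
ML = 101 * exp(-0.038 * 5)
ML = 101 * 0.8270
ML = 83.52 MU

83.52 MU


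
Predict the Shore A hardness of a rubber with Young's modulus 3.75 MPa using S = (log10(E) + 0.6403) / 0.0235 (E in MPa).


log10(E) = 0.0235*S - 0.6403  =>  S = (log10(E) + 0.6403) / 0.0235
log10(3.75) = 0.574031
S = (0.574031 + 0.6403) / 0.0235 = 1.214331 / 0.0235
S = 51.7

Shore A = 51.7


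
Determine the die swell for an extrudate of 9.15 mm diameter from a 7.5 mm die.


Die swell ratio = D_extrudate / D_die
= 9.15 / 7.5
= 1.22

Die swell = 1.22


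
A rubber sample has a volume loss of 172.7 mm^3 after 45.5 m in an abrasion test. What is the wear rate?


Rate = volume_loss / distance
= 172.7 / 45.5
= 3.796 mm^3/m

3.796 mm^3/m


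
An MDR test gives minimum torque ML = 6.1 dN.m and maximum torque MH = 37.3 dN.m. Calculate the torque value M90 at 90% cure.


M90 = ML + 0.9 * (MH - ML)
M90 = 6.1 + 0.9 * (37.3 - 6.1)
M90 = 6.1 + 0.9 * 31.2
M90 = 34.18 dN.m

34.18 dN.m


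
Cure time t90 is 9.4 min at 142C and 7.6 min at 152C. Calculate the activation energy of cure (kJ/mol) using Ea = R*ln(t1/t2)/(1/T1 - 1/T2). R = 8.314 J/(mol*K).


T1 = 415.15 K, T2 = 425.15 K
1/T1 - 1/T2 = 5.6657e-05
ln(t1/t2) = ln(9.4/7.6) = 0.2126
Ea = 8.314 * 0.2126 / 5.6657e-05 = 31191.8931 J/mol
Ea = 31.19 kJ/mol

31.19 kJ/mol


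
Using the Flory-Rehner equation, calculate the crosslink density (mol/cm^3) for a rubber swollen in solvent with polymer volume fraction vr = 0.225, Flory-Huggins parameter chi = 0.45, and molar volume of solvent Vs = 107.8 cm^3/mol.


ln(1 - vr) = ln(1 - 0.225) = -0.2549
Numerator = -((-0.2549) + 0.225 + 0.45 * 0.225^2) = 0.0071
Denominator = 107.8 * (0.225^(1/3) - 0.225/2) = 53.4386
nu = 0.0071 / 53.4386 = 1.3307e-04 mol/cm^3

1.3307e-04 mol/cm^3


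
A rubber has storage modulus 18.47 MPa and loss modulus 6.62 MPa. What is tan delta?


tan delta = E'' / E'
= 6.62 / 18.47
= 0.3584

tan delta = 0.3584


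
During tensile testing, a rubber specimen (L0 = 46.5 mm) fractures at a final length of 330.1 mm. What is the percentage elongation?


Elongation = (Lf - L0) / L0 * 100
= (330.1 - 46.5) / 46.5 * 100
= 283.6 / 46.5 * 100
= 609.9%

609.9%


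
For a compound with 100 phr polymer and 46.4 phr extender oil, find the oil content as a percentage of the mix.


Oil % = oil / (100 + oil) * 100
= 46.4 / (100 + 46.4) * 100
= 46.4 / 146.4 * 100
= 31.69%

31.69%


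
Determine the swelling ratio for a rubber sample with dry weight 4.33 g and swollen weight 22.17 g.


Q = W_swollen / W_dry
Q = 22.17 / 4.33
Q = 5.12

Q = 5.12


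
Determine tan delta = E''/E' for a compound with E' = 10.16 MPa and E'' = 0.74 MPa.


tan delta = E'' / E'
= 0.74 / 10.16
= 0.0728

tan delta = 0.0728


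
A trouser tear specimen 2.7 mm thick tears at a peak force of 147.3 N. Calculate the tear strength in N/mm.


Tear strength = force / thickness
= 147.3 / 2.7
= 54.56 N/mm

54.56 N/mm


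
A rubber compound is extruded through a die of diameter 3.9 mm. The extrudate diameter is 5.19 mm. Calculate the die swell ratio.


Die swell ratio = D_extrudate / D_die
= 5.19 / 3.9
= 1.331

Die swell = 1.331


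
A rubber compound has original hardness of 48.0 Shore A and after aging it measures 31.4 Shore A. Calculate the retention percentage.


Retention = aged / original * 100
= 31.4 / 48.0 * 100
= 65.4%

65.4%


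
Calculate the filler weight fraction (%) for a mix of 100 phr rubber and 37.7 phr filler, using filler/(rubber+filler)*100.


Filler % = filler / (rubber + filler) * 100
= 37.7 / (100 + 37.7) * 100
= 37.7 / 137.7 * 100
= 27.38%

27.38%


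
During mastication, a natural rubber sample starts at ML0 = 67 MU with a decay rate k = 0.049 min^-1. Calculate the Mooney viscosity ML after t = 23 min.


ML = ML0 * exp(-k * t)
ML = 67 * exp(-0.049 * 23)
ML = 67 * 0.3240
ML = 21.71 MU

21.71 MU


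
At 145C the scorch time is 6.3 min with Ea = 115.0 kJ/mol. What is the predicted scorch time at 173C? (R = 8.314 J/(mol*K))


Convert temperatures: T1 = 145 + 273.15 = 418.15 K, T2 = 173 + 273.15 = 446.15 K
ts2_new = 6.3 * exp(115000 / 8.314 * (1/446.15 - 1/418.15))
1/T2 - 1/T1 = -1.5009e-04
ts2_new = 0.79 min

0.79 min


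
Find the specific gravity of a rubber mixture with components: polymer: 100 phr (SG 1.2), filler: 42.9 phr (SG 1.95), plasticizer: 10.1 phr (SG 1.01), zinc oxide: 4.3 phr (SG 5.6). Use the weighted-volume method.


Sum of weights = 157.3
Volume contributions:
  polymer: 100/1.2 = 83.3333
  filler: 42.9/1.95 = 22.0000
  plasticizer: 10.1/1.01 = 10.0000
  zinc oxide: 4.3/5.6 = 0.7679
Sum of volumes = 116.1012
SG = 157.3 / 116.1012 = 1.355

SG = 1.355


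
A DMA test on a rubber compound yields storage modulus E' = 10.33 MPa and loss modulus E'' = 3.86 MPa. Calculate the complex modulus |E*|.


|E*| = sqrt(E'^2 + E''^2)
= sqrt(10.33^2 + 3.86^2)
= sqrt(106.7089 + 14.8996)
= 11.028 MPa

11.028 MPa


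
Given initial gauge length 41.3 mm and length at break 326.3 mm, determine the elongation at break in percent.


Elongation = (Lf - L0) / L0 * 100
= (326.3 - 41.3) / 41.3 * 100
= 285.0 / 41.3 * 100
= 690.1%

690.1%


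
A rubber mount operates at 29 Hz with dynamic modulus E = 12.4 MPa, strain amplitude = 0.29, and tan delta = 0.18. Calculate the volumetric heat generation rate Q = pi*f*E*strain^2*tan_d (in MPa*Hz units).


Q = pi * f * E * strain^2 * tan_d
= pi * 29 * 12.4 * 0.29^2 * 0.18
= pi * 29 * 12.4 * 0.0841 * 0.18
= 17.1017

Q = 17.1017


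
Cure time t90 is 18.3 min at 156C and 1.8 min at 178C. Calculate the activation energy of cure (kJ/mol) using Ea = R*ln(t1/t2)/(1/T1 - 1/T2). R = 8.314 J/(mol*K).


T1 = 429.15 K, T2 = 451.15 K
1/T1 - 1/T2 = 1.1363e-04
ln(t1/t2) = ln(18.3/1.8) = 2.3191
Ea = 8.314 * 2.3191 / 1.1363e-04 = 169683.4906 J/mol
Ea = 169.68 kJ/mol

169.68 kJ/mol


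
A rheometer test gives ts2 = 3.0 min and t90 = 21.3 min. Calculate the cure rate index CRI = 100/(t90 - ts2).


CRI = 100 / (t90 - ts2)
= 100 / (21.3 - 3.0)
= 100 / 18.3
= 5.46 min^-1

5.46 min^-1


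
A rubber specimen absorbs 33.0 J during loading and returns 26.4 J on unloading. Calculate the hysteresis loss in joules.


Hysteresis loss = loading - unloading
= 33.0 - 26.4
= 6.6 J

6.6 J


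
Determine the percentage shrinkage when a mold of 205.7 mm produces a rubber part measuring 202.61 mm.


Shrinkage = (mold - part) / mold * 100
= (205.7 - 202.61) / 205.7 * 100
= 3.09 / 205.7 * 100
= 1.5%

1.5%


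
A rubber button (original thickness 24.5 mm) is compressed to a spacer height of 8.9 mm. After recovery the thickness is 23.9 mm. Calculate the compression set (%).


CS = (t0 - recovered) / (t0 - ts) * 100
= (24.5 - 23.9) / (24.5 - 8.9) * 100
= 0.6 / 15.6 * 100
= 3.8%

3.8%


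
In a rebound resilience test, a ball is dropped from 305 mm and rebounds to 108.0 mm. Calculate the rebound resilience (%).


Resilience = h_rebound / h_drop * 100
= 108.0 / 305 * 100
= 35.4%

35.4%


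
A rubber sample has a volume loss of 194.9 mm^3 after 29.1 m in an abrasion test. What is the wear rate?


Rate = volume_loss / distance
= 194.9 / 29.1
= 6.698 mm^3/m

6.698 mm^3/m


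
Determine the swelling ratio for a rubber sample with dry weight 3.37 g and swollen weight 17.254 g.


Q = W_swollen / W_dry
Q = 17.254 / 3.37
Q = 5.12

Q = 5.12


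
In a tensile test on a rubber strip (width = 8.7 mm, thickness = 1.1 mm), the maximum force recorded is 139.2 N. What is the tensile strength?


Area = width * thickness = 8.7 * 1.1 = 9.57 mm^2
TS = force / area = 139.2 / 9.57 = 14.55 MPa

14.55 MPa


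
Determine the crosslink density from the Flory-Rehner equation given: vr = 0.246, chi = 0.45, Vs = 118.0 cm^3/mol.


ln(1 - vr) = ln(1 - 0.246) = -0.2824
Numerator = -((-0.2824) + 0.246 + 0.45 * 0.246^2) = 0.0091
Denominator = 118.0 * (0.246^(1/3) - 0.246/2) = 59.4228
nu = 0.0091 / 59.4228 = 1.5366e-04 mol/cm^3

1.5366e-04 mol/cm^3


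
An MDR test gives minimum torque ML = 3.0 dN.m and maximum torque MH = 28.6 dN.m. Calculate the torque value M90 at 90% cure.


M90 = ML + 0.9 * (MH - ML)
M90 = 3.0 + 0.9 * (28.6 - 3.0)
M90 = 3.0 + 0.9 * 25.6
M90 = 26.04 dN.m

26.04 dN.m


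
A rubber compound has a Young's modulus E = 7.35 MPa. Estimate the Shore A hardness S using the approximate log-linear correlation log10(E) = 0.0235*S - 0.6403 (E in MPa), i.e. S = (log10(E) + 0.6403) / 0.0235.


log10(E) = 0.0235*S - 0.6403  =>  S = (log10(E) + 0.6403) / 0.0235
log10(7.35) = 0.866287
S = (0.866287 + 0.6403) / 0.0235 = 1.506587 / 0.0235
S = 64.1

Shore A = 64.1
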